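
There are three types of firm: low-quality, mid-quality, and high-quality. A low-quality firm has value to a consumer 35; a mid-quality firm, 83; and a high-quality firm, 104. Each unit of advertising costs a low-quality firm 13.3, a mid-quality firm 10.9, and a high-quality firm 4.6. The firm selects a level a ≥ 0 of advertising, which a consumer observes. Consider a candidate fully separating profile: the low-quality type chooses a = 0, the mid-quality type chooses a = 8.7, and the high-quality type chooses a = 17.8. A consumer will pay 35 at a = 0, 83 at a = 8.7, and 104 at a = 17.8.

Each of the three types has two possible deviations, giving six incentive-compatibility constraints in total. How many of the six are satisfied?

Low-quality (own payoff 35): to a=8.7 gives 83 − 13.3×8.7 = -32.71 → no gain ✓; to a=17.8 gives 104 − 13.3×17.8 = -132.74 → no gain ✓.
Mid-quality (own payoff 83 − 10.9×8.7 = -11.83): to a=0 gives 35 → profitable ✗; to a=17.8 gives 104 − 10.9×17.8 = -90.02 → no gain ✓.
High-quality (own payoff 104 − 4.6×17.8 = 22.12): to a=0 gives 35 → profitable ✗; to a=8.7 gives 83 − 4.6×8.7 = 42.98 → profitable ✗.
3 of the 6 constraints hold; not an equilibrium.

3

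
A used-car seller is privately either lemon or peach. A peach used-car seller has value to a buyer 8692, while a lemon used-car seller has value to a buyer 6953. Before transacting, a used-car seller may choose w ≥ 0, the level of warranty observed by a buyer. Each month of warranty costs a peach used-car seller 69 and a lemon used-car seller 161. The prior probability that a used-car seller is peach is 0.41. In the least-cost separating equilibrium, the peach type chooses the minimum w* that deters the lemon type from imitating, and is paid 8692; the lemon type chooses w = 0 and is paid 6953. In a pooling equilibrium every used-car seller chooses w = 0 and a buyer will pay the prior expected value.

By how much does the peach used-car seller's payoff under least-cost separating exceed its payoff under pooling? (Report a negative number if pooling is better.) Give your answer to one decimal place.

280.7

Least-cost separating signal: w* solves 6953 = 8692 − 161·w*, so w* = (8692 − 6953)/161 ≈ 10.8012.
Peach type's separating payoff: 8692 − 69 × w* = 8692 − 69 × (8692 − 6953)/161 = 8692 − 119991/161 ≈ 7946.714.
Pooling payoff: 0.41 × 8692 + 0.59 × 6953 = 7665.99.
Difference: 7946.714 − 7665.99 = 280.724, i.e. 280.7 to one decimal place.
The peach type prefers to separate.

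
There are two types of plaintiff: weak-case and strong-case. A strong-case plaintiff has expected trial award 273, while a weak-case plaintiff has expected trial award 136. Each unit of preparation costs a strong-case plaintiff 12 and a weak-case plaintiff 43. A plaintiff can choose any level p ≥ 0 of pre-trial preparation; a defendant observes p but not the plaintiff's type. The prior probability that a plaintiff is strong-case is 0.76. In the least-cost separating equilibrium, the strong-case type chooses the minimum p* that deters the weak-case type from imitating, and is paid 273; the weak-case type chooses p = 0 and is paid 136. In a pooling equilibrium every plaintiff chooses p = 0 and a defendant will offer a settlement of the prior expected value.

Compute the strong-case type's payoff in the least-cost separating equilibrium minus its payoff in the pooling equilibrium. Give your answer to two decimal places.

-5.35

Least-cost separating signal: p* solves 136 = 273 − 43·p*, so p* = (273 − 136)/43 ≈ 3.1860.
Strong-case type's separating payoff: 273 − 12 × p* = 273 − 12 × (273 − 136)/43 = 273 − 1644/43 ≈ 234.7674.
Pooling payoff: 0.76 × 273 + 0.24 × 136 = 240.12.
Difference: 234.7674 − 240.12 = -5.3526, i.e. -5.35 to two decimal places.
The strong-case type would prefer the pooling outcome.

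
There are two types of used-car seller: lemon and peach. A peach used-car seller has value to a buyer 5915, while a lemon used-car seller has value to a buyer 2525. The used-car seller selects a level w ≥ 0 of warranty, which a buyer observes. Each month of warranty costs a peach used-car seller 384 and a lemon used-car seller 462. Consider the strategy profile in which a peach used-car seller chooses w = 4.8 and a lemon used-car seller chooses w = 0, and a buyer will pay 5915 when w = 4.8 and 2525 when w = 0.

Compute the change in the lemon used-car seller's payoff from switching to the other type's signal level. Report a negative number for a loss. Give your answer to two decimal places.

1172.40

Playing w = 0 the lemon used-car seller receives 2525.
Deviating to w = 4.8 brings payment 5915 at cost 462 × 4.8 = 2217.6, netting 3697.4.
Gain from deviating: 3697.4 − 2525 = 1172.40.
The gain is positive, so the lemon type's incentive-compatibility constraint is violated — this profile is not a separating equilibrium.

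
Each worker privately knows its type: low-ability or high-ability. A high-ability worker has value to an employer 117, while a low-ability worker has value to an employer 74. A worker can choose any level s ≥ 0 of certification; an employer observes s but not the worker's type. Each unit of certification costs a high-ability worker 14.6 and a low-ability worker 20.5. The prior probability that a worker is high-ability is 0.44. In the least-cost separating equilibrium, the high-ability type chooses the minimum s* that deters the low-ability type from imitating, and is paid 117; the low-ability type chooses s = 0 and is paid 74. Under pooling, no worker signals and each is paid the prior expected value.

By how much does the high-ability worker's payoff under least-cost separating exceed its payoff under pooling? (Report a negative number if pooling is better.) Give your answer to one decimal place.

-6.5

Least-cost separating signal: s* solves 74 = 117 − 20.5·s*, so s* = (117 − 74)/20.5 ≈ 2.0976.
High-ability type's separating payoff: 117 − 14.6 × s* = 117 − 14.6 × (117 − 74)/20.5 = 117 − 627.8/20.5 ≈ 86.376.
Pooling payoff: 0.44 × 117 + 0.56 × 74 = 92.92.
Difference: 86.376 − 92.92 = -6.544, i.e. -6.5 to one decimal place.
The high-ability type would prefer the pooling outcome.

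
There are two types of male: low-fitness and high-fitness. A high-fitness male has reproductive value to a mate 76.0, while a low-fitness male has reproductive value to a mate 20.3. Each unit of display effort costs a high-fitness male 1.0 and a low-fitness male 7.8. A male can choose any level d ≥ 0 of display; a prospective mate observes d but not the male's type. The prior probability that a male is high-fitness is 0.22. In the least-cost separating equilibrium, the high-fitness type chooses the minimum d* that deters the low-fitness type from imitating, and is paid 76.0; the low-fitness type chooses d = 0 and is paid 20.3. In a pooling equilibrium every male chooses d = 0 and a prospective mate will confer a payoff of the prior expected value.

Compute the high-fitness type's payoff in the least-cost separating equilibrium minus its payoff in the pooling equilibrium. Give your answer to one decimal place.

Least-cost separating signal: d* solves 20.3 = 76.0 − 7.8·d*, so d* = (76.0 − 20.3)/7.8 ≈ 7.1410.
High-fitness type's separating payoff: 76.0 − 1.0 × d* = 76.0 − 1.0 × (76.0 − 20.3)/7.8 = 76.0 − 55.7/7.8 ≈ 68.859.
Pooling payoff: 0.22 × 76.0 + 0.78 × 20.3 = 32.554.
Difference: 68.859 − 32.554 = 36.305, i.e. 36.3 to one decimal place.
The high-fitness type prefers to separate.

36.3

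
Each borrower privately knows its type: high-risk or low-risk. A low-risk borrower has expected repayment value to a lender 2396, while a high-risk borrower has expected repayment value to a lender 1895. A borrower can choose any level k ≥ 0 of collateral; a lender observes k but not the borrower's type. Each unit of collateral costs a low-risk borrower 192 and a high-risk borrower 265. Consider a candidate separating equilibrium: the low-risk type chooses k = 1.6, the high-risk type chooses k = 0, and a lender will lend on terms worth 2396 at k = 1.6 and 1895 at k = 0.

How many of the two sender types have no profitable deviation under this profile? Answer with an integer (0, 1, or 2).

Low-risk type: signal → 2396 − 192 × 1.6 = 2088.8; deviate to 0 → 1895. IC holds (2088.8 ≥ 1895).
High-risk type: stay at 0 → 1895; mimic → 2396 − 265 × 1.6 = 1972. IC fails (1895 < 1972).
1 of 2 constraints hold, so this profile is not an equilibrium.

1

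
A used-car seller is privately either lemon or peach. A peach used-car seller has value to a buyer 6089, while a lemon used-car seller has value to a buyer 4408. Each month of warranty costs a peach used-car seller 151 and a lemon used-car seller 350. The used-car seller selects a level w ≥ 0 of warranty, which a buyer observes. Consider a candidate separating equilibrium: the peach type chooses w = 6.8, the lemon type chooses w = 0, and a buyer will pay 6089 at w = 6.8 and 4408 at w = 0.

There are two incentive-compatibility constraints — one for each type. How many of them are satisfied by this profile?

Lemon type: stay at 0 → 4408; mimic → 6089 − 350 × 6.8 = 3709. IC holds (4408 ≥ 3709).
Peach type: signal → 6089 − 151 × 6.8 = 5062.2; deviate to 0 → 4408. IC holds (5062.2 ≥ 4408).
2 of 2 constraints hold, so this is a separating equilibrium.

2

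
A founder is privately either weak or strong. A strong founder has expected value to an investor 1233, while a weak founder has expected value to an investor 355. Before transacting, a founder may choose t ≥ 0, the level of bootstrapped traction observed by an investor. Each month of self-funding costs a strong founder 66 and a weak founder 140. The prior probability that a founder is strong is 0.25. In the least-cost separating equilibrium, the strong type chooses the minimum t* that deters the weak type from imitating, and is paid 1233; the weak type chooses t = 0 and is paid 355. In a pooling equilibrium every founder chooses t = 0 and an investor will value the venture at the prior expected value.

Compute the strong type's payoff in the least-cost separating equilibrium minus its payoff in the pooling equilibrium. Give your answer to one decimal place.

244.6

Least-cost separating signal: t* solves 355 = 1233 − 140·t*, so t* = (1233 − 355)/140 ≈ 6.2714.
Strong type's separating payoff: 1233 − 66 × t* = 1233 − 66 × (1233 − 355)/140 = 1233 − 57948/140 ≈ 819.086.
Pooling payoff: 0.25 × 1233 + 0.75 × 355 = 574.5.
Difference: 819.086 − 574.5 = 244.586, i.e. 244.6 to one decimal place.
The strong type prefers to separate.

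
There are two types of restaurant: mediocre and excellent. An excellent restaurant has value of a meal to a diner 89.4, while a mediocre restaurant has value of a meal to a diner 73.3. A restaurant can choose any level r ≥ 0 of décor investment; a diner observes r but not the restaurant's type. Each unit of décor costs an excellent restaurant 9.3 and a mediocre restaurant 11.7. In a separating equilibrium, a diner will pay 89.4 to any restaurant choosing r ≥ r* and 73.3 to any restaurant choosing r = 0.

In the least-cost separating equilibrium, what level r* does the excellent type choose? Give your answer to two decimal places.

A mediocre restaurant choosing r = 0 receives 73.3.
Imitating at r* instead would pay 89.4 at cost 11.7·r*, netting 89.4 − 11.7·r*.
Indifference: 73.3 = 89.4 − 11.7·r*, so r* = (89.4 − 73.3) / 11.7 ≈ 1.38.
This is the mediocre type's binding incentive-compatibility constraint; any r ≥ 1.38 sustains separation on that side.

1.38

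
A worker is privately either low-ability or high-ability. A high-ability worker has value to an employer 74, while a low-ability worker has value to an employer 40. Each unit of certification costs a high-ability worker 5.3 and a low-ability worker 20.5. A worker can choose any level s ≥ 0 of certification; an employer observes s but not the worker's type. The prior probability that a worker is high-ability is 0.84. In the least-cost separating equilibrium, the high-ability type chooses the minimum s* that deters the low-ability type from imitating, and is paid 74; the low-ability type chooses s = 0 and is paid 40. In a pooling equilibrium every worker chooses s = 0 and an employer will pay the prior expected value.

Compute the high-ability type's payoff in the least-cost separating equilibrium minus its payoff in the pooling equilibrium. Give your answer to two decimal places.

-3.35

Least-cost separating signal: s* solves 40 = 74 − 20.5·s*, so s* = (74 − 40)/20.5 ≈ 1.6585.
High-ability type's separating payoff: 74 − 5.3 × s* = 74 − 5.3 × (74 − 40)/20.5 = 74 − 180.2/20.5 ≈ 65.2098.
Pooling payoff: 0.84 × 74 + 0.16 × 40 = 68.56.
Difference: 65.2098 − 68.56 = -3.3502, i.e. -3.35 to two decimal places.
The high-ability type would prefer the pooling outcome.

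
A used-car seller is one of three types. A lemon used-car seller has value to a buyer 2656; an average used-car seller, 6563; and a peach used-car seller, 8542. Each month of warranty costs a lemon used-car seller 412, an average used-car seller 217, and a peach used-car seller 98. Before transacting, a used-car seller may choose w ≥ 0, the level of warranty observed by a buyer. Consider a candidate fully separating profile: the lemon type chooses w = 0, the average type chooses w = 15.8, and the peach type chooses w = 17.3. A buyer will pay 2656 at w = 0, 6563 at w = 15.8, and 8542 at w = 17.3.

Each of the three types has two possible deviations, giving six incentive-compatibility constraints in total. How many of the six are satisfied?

Peach (own payoff 8542 − 98×17.3 = 6846.6): to w=0 gives 2656 → no gain ✓; to w=15.8 gives 6563 − 98×15.8 = 5014.6 → no gain ✓.
Lemon (own payoff 2656): to w=15.8 gives 6563 − 412×15.8 = 53.4 → no gain ✓; to w=17.3 gives 8542 − 412×17.3 = 1414.4 → no gain ✓.
Average (own payoff 6563 − 217×15.8 = 3134.4): to w=0 gives 2656 → no gain ✓; to w=17.3 gives 8542 − 217×17.3 = 4787.9 → profitable ✗.
5 of the 6 constraints hold; not an equilibrium.

5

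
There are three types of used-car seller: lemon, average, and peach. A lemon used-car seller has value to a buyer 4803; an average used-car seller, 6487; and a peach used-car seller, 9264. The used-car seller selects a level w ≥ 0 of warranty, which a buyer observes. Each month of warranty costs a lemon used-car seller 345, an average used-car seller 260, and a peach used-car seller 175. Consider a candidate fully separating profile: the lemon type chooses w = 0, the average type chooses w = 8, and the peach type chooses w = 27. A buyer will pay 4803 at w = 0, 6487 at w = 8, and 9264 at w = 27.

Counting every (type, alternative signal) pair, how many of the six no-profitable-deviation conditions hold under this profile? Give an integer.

3

Peach (own payoff 9264 − 175×27 = 4539): to w=0 gives 4803 → profitable ✗; to w=8 gives 6487 − 175×8 = 5087 → profitable ✗.
Lemon (own payoff 4803): to w=8 gives 6487 − 345×8 = 3727 → no gain ✓; to w=27 gives 9264 − 345×27 = -51 → no gain ✓.
Average (own payoff 6487 − 260×8 = 4407): to w=0 gives 4803 → profitable ✗; to w=27 gives 9264 − 260×27 = 2244 → no gain ✓.
3 of the 6 constraints hold; not an equilibrium.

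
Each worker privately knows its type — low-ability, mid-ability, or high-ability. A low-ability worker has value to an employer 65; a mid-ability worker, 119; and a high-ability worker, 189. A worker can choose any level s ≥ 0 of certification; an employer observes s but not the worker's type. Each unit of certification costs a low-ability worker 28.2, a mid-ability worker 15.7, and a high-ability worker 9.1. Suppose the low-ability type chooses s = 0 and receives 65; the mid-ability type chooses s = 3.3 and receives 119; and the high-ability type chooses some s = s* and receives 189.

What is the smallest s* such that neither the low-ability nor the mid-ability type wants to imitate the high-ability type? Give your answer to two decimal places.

7.76

Low-ability type (on-path payoff 65) won't mimic when 65 ≥ 189 − 28.2·s*, i.e. s* ≥ 4.40.
Mid-ability type (on-path payoff 119 − 15.7×3.3 = 67.19) won't mimic when 67.19 ≥ 189 − 15.7·s*, i.e. s* ≥ 7.76.
Both must hold, so s* = max(4.40, 7.76) = 7.76. The mid-ability type's constraint binds.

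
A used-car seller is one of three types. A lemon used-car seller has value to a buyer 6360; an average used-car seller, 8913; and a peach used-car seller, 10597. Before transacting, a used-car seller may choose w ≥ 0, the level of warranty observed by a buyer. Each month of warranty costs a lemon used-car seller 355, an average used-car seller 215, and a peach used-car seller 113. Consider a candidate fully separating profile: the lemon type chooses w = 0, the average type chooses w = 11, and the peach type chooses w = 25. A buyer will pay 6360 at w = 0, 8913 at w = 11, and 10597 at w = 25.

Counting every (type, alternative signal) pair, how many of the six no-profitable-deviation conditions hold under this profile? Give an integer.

6

Average (own payoff 8913 − 215×11 = 6548): to w=0 gives 6360 → no gain ✓; to w=25 gives 10597 − 215×25 = 5222 → no gain ✓.
Peach (own payoff 10597 − 113×25 = 7772): to w=0 gives 6360 → no gain ✓; to w=11 gives 8913 − 113×11 = 7670 → no gain ✓.
Lemon (own payoff 6360): to w=11 gives 8913 − 355×11 = 5008 → no gain ✓; to w=25 gives 10597 − 355×25 = 1722 → no gain ✓.
6 of the 6 constraints hold; this profile is a separating equilibrium.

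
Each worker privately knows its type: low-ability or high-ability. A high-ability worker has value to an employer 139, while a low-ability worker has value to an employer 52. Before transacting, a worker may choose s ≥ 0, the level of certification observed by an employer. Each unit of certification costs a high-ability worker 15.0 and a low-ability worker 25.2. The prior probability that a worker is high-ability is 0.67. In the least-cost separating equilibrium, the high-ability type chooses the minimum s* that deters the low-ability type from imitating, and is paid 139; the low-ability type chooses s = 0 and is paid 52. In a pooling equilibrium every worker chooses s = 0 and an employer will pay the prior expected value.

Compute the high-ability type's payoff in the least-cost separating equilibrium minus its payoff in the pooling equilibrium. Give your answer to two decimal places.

-23.08

Least-cost separating signal: s* solves 52 = 139 − 25.2·s*, so s* = (139 − 52)/25.2 ≈ 3.4524.
High-ability type's separating payoff: 139 − 15.0 × s* = 139 − 15.0 × (139 − 52)/25.2 = 139 − 1305/25.2 ≈ 87.2143.
Pooling payoff: 0.67 × 139 + 0.33 × 52 = 110.29.
Difference: 87.2143 − 110.29 = -23.0757, i.e. -23.08 to two decimal places.
The high-ability type would prefer the pooling outcome.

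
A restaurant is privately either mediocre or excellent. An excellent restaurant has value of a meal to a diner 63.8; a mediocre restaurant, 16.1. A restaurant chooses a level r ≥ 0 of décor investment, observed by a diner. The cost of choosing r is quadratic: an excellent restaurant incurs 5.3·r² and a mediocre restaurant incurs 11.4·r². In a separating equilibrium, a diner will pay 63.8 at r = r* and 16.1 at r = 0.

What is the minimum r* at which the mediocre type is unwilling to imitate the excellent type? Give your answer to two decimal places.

The mediocre type at r = 0 receives 16.1; imitating at r* yields 63.8 − 11.4·r*².
Indifference: 16.1 = 63.8 − 11.4·r*², so r*² = (63.8 − 16.1) / 11.4 ≈ 4.1842.
r* = √4.1842 ≈ 2.05.

2.05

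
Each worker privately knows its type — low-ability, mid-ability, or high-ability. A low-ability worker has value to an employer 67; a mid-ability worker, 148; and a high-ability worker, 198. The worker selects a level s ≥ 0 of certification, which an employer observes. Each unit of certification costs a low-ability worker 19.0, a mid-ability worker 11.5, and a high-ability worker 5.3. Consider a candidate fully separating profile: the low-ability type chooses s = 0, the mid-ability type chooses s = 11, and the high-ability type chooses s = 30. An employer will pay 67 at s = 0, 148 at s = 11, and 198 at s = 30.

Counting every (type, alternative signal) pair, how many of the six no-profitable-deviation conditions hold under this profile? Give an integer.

Low-ability (own payoff 67): to s=11 gives 148 − 19.0×11 = -61 → no gain ✓; to s=30 gives 198 − 19.0×30 = -372 → no gain ✓.
High-ability (own payoff 198 − 5.3×30 = 39): to s=0 gives 67 → profitable ✗; to s=11 gives 148 − 5.3×11 = 89.7 → profitable ✗.
Mid-ability (own payoff 148 − 11.5×11 = 21.5): to s=0 gives 67 → profitable ✗; to s=30 gives 198 − 11.5×30 = -147 → no gain ✓.
3 of the 6 constraints hold; not an equilibrium.

3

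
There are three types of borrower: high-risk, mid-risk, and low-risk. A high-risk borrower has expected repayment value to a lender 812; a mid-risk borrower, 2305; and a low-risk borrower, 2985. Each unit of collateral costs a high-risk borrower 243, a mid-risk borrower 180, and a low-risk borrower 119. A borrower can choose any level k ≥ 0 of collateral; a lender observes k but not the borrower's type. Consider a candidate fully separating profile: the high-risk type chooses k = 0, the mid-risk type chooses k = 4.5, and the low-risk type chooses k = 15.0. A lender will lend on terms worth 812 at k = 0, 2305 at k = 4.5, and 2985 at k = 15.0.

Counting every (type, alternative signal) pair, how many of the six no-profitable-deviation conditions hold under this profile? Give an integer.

4

High-risk (own payoff 812): to k=4.5 gives 2305 − 243×4.5 = 1211.5 → profitable ✗; to k=15.0 gives 2985 − 243×15.0 = -660 → no gain ✓.
Low-risk (own payoff 2985 − 119×15.0 = 1200): to k=0 gives 812 → no gain ✓; to k=4.5 gives 2305 − 119×4.5 = 1769.5 → profitable ✗.
Mid-risk (own payoff 2305 − 180×4.5 = 1495): to k=0 gives 812 → no gain ✓; to k=15.0 gives 2985 − 180×15.0 = 285 → no gain ✓.
4 of the 6 constraints hold; not an equilibrium.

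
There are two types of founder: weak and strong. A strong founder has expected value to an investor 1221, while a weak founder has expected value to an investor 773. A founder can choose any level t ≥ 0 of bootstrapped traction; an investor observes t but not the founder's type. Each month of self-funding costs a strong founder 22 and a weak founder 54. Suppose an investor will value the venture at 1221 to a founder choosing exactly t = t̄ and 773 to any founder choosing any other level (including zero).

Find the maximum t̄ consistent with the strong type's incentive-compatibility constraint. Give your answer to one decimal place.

Choosing t̄ yields the strong type 1221 − 22·t̄; choosing zero yields 773.
The strong type is indifferent at 1221 − 22·t̄ = 773, i.e. t̄ = (1221 − 773) / 22 ≈ 20.4.
For any t̄ above 20.4 the strong type would rather pool at zero, so separation collapses.

20.4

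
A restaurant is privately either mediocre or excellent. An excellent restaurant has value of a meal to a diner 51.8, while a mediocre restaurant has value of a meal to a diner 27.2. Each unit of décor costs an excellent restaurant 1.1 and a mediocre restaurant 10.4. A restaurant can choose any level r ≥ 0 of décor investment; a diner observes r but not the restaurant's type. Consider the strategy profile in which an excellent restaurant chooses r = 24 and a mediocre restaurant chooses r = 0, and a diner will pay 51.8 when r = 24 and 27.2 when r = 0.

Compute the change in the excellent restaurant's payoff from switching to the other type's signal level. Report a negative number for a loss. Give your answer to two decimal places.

Playing r = 24 the excellent restaurant receives 51.8 − 1.1 × 24 = 25.4.
Deviating to r = 0 yields 27.2 instead.
Gain from deviating: 27.2 − 25.4 = 1.80.
The gain is positive, so the excellent type's incentive-compatibility constraint is violated — this profile is not a separating equilibrium.

1.80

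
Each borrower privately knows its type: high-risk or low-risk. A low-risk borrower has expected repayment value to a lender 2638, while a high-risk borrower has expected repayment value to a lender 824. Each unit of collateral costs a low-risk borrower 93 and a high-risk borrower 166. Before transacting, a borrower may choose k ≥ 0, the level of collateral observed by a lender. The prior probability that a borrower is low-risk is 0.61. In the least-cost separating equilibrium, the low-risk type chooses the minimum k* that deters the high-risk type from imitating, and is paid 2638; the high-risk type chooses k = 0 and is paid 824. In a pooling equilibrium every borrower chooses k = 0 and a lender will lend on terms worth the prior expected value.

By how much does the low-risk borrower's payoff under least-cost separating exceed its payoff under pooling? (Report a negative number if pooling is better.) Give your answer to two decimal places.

Least-cost separating signal: k* solves 824 = 2638 − 166·k*, so k* = (2638 − 824)/166 ≈ 10.9277.
Low-risk type's separating payoff: 2638 − 93 × k* = 2638 − 93 × (2638 − 824)/166 = 2638 − 168702/166 ≈ 1621.7229.
Pooling payoff: 0.61 × 2638 + 0.39 × 824 = 1930.54.
Difference: 1621.7229 − 1930.54 = -308.8171, i.e. -308.82 to two decimal places.
The low-risk type would prefer the pooling outcome.

-308.82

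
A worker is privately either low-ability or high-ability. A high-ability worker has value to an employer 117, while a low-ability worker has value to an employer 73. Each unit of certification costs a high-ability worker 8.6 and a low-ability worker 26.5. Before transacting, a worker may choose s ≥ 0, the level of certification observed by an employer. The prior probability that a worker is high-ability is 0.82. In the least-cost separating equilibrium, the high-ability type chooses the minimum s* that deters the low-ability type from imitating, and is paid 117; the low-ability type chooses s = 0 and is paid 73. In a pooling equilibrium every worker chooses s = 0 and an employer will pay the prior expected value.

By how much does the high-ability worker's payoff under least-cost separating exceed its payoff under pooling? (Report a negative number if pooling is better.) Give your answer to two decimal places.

-6.36

Least-cost separating signal: s* solves 73 = 117 − 26.5·s*, so s* = (117 − 73)/26.5 ≈ 1.6604.
High-ability type's separating payoff: 117 − 8.6 × s* = 117 − 8.6 × (117 − 73)/26.5 = 117 − 378.4/26.5 ≈ 102.7208.
Pooling payoff: 0.82 × 117 + 0.18 × 73 = 109.08.
Difference: 102.7208 − 109.08 = -6.3592, i.e. -6.36 to two decimal places.
The high-ability type would prefer the pooling outcome.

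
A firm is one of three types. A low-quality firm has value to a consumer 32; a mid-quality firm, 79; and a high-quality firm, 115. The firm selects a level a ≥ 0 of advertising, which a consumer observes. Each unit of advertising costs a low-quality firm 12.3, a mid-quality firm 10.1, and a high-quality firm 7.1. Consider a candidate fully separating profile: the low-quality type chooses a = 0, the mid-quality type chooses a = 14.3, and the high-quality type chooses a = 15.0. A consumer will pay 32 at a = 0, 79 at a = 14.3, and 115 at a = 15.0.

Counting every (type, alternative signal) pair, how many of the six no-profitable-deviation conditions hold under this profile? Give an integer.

3

Low-quality (own payoff 32): to a=14.3 gives 79 − 12.3×14.3 = -96.89 → no gain ✓; to a=15.0 gives 115 − 12.3×15.0 = -69.5 → no gain ✓.
High-quality (own payoff 115 − 7.1×15.0 = 8.5): to a=0 gives 32 → profitable ✗; to a=14.3 gives 79 − 7.1×14.3 = -22.53 → no gain ✓.
Mid-quality (own payoff 79 − 10.1×14.3 = -65.43): to a=0 gives 32 → profitable ✗; to a=15.0 gives 115 − 10.1×15.0 = -36.5 → profitable ✗.
3 of the 6 constraints hold; not an equilibrium.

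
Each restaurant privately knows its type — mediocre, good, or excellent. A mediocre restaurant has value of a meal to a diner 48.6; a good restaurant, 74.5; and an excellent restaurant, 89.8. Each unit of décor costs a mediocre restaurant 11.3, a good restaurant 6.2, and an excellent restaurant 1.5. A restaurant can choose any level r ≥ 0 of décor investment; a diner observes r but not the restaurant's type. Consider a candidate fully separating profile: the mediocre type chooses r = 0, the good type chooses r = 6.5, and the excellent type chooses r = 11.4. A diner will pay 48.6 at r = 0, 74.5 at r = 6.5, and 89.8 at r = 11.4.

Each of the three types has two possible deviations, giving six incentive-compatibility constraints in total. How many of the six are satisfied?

Excellent (own payoff 89.8 − 1.5×11.4 = 72.7): to r=0 gives 48.6 → no gain ✓; to r=6.5 gives 74.5 − 1.5×6.5 = 64.75 → no gain ✓.
Mediocre (own payoff 48.6): to r=6.5 gives 74.5 − 11.3×6.5 = 1.05 → no gain ✓; to r=11.4 gives 89.8 − 11.3×11.4 = -39.02 → no gain ✓.
Good (own payoff 74.5 − 6.2×6.5 = 34.2): to r=0 gives 48.6 → profitable ✗; to r=11.4 gives 89.8 − 6.2×11.4 = 19.12 → no gain ✓.
5 of the 6 constraints hold; not an equilibrium.

5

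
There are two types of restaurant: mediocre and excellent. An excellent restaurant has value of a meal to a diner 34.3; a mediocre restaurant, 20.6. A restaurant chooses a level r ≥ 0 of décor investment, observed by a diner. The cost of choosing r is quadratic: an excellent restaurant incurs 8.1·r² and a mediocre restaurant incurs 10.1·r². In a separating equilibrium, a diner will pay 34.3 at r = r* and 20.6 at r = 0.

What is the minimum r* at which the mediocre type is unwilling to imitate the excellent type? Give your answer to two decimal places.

The mediocre type at r = 0 receives 20.6; imitating at r* yields 34.3 − 10.1·r*².
Indifference: 20.6 = 34.3 − 10.1·r*², so r*² = (34.3 − 20.6) / 10.1 ≈ 1.3564.
r* = √1.3564 ≈ 1.16.

1.16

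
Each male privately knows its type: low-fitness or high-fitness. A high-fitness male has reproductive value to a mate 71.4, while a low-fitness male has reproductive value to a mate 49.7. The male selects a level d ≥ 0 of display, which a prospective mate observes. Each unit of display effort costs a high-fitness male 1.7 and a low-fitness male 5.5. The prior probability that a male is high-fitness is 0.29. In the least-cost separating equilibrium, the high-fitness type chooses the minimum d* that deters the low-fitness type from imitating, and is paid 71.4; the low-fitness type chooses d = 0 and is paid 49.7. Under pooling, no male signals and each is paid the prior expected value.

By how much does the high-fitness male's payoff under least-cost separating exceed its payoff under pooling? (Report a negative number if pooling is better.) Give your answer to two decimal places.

Least-cost separating signal: d* solves 49.7 = 71.4 − 5.5·d*, so d* = (71.4 − 49.7)/5.5 ≈ 3.9455.
High-fitness type's separating payoff: 71.4 − 1.7 × d* = 71.4 − 1.7 × (71.4 − 49.7)/5.5 = 71.4 − 36.89/5.5 ≈ 64.6927.
Pooling payoff: 0.29 × 71.4 + 0.71 × 49.7 = 55.993.
Difference: 64.6927 − 55.993 = 8.6997, i.e. 8.70 to two decimal places.
The high-fitness type prefers to separate.

8.70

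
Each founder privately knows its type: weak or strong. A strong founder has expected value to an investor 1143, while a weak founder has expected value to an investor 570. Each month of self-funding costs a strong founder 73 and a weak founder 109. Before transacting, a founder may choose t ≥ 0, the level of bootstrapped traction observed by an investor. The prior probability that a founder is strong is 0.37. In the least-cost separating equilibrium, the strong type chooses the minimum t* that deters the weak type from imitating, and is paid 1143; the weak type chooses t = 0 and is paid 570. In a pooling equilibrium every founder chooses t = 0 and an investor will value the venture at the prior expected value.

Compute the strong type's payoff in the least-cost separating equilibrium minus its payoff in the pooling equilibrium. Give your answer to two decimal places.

-22.76

Least-cost separating signal: t* solves 570 = 1143 − 109·t*, so t* = (1143 − 570)/109 ≈ 5.2569.
Strong type's separating payoff: 1143 − 73 × t* = 1143 − 73 × (1143 − 570)/109 = 1143 − 41829/109 ≈ 759.2477.
Pooling payoff: 0.37 × 1143 + 0.63 × 570 = 782.01.
Difference: 759.2477 − 782.01 = -22.7623, i.e. -22.76 to two decimal places.
The strong type would prefer the pooling outcome.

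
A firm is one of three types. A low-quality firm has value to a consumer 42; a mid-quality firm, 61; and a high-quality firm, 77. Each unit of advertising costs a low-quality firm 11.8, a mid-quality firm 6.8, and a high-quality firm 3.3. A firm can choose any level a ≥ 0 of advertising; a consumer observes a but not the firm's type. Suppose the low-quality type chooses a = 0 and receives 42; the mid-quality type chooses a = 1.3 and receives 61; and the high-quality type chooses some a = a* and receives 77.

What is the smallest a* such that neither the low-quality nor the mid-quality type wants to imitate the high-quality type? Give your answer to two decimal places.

3.65

Low-quality type (on-path payoff 42) won't mimic when 42 ≥ 77 − 11.8·a*, i.e. a* ≥ 2.97.
Mid-quality type (on-path payoff 61 − 6.8×1.3 = 52.16) won't mimic when 52.16 ≥ 77 − 6.8·a*, i.e. a* ≥ 3.65.
Both must hold, so a* = max(2.97, 3.65) = 3.65. The mid-quality type's constraint binds.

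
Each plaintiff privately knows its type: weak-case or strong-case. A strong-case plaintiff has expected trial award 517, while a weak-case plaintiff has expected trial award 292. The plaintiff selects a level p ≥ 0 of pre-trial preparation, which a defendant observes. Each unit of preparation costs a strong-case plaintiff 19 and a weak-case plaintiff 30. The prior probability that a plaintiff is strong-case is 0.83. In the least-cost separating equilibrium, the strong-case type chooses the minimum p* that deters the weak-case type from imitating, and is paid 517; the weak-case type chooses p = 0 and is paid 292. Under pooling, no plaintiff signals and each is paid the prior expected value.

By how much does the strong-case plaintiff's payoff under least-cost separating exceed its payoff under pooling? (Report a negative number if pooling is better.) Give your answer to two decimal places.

Least-cost separating signal: p* solves 292 = 517 − 30·p*, so p* = (517 − 292)/30 = 7.5.
Strong-case type's separating payoff: 517 − 19 × p* = 517 − 19 × (517 − 292)/30 = 517 − 4275/30 = 374.5.
Pooling payoff: 0.83 × 517 + 0.17 × 292 = 478.75.
Difference: 374.5 − 478.75 = -104.25.
The strong-case type would prefer the pooling outcome.

-104.25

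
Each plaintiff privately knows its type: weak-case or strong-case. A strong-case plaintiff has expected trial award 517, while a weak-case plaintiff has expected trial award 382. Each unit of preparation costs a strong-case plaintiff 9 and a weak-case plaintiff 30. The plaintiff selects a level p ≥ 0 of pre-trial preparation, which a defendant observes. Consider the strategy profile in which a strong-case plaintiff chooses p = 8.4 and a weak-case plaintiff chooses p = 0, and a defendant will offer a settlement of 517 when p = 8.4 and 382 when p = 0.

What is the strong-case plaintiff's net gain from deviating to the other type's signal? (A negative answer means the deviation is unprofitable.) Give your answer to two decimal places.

Playing p = 8.4 the strong-case plaintiff receives 517 − 9 × 8.4 = 441.4.
Deviating to p = 0 yields 382 instead.
Gain from deviating: 382 − 441.4 = -59.40.
The gain is negative, so the strong-case type's incentive-compatibility constraint is satisfied.

-59.40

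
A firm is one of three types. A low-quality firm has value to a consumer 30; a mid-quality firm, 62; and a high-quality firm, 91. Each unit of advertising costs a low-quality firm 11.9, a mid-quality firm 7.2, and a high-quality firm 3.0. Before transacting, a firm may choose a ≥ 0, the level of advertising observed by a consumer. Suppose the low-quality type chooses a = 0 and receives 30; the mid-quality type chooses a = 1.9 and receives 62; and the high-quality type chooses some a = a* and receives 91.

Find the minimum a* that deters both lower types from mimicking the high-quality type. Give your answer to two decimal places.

5.93

Mid-quality type (on-path payoff 62 − 7.2×1.9 = 48.32) won't mimic when 48.32 ≥ 91 − 7.2·a*, i.e. a* ≥ 5.93.
Low-quality type (on-path payoff 30) won't mimic when 30 ≥ 91 − 11.9·a*, i.e. a* ≥ 5.13.
Both must hold, so a* = max(5.13, 5.93) = 5.93. The mid-quality type's constraint binds.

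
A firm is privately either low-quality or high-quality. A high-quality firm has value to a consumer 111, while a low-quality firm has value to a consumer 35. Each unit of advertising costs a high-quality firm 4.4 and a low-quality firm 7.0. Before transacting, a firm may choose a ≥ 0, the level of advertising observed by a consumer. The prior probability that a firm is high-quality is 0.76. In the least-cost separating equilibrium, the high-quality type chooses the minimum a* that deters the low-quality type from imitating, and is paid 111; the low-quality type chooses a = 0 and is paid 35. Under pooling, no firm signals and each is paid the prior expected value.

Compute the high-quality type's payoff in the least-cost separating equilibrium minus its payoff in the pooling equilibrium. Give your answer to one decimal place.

-29.5

Least-cost separating signal: a* solves 35 = 111 − 7.0·a*, so a* = (111 − 35)/7.0 ≈ 10.8571.
High-quality type's separating payoff: 111 − 4.4 × a* = 111 − 4.4 × (111 − 35)/7.0 = 111 − 334.4/7.0 ≈ 63.229.
Pooling payoff: 0.76 × 111 + 0.24 × 35 = 92.76.
Difference: 63.229 − 92.76 = -29.531, i.e. -29.5 to one decimal place.
The high-quality type would prefer the pooling outcome.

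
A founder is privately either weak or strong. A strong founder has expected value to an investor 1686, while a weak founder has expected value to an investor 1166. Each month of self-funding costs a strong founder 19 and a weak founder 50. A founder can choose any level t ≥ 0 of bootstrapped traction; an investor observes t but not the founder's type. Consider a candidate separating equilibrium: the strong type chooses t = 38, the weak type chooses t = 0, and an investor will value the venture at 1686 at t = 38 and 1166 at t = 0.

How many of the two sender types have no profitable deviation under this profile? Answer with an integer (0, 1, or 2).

Weak type: stay at 0 → 1166; mimic → 1686 − 50 × 38 = -214. IC holds (1166 ≥ -214).
Strong type: signal → 1686 − 19 × 38 = 964; deviate to 0 → 1166. IC fails (964 < 1166).
1 of 2 constraints hold, so this profile is not an equilibrium.

1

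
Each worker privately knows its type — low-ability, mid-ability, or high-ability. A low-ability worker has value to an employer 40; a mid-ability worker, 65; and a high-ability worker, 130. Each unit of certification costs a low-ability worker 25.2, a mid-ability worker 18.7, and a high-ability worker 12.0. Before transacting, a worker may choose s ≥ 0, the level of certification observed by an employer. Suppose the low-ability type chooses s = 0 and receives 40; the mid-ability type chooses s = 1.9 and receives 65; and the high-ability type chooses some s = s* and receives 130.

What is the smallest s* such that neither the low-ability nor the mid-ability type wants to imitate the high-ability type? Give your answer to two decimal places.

Mid-ability type (on-path payoff 65 − 18.7×1.9 = 29.47) won't mimic when 29.47 ≥ 130 − 18.7·s*, i.e. s* ≥ 5.38.
Low-ability type (on-path payoff 40) won't mimic when 40 ≥ 130 − 25.2·s*, i.e. s* ≥ 3.57.
Both must hold, so s* = max(3.57, 5.38) = 5.38. The mid-ability type's constraint binds.

5.38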